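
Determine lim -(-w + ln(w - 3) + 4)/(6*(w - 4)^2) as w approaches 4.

Direct substitution gives 0/0.
Apply L'Hôpital: lim (-1 + 1/(w - 3))/(48 - 12*w), still 0/0.
After 2 applications of L'Hôpital's rule the quotient is (-1/(w - 3)^2)/(-12); substituting w = 4 gives 1/12.

1/12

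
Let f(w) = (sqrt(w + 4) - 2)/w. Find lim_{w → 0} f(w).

1/4

A 0/0 form; rationalise with √(4 + w) + √4. This collapses the numerator to w, leaving 1/(√(4 + w) + √4) → 1/(2√4) = 1/4.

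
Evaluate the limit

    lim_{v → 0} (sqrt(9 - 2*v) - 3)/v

A 0/0 form; rationalise with √(9 - 2v) + √9. This collapses the numerator to -2v, leaving -2/(√(9 - 2v) + √9) → -2/(2√9) = -1/3.

-1/3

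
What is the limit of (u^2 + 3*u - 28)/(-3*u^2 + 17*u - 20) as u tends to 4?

-11/7

Since u = 4 makes numerator and denominator zero, (u - 4) divides both.
Cancelling it gives (u + 7)/(5 - 3*u); now plug in u = 4 to get -11/7.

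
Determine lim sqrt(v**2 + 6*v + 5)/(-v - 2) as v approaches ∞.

-1

For large |v|, √(v^2 + 6*v + 5) ≈ √1·|v| and the denominator ≈ -v.
Since v → +∞, |v| = v, giving √1/(-1) = -1.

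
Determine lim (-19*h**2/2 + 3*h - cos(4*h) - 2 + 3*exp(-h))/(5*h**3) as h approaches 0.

-1/10

Substitution gives 0/0; apply L'Hôpital's rule 3 times.
After differentiating numerator and denominator 3 times the quotient is (-64*sin(4*h) - 3*e^(-h))/(30); at h = 0 this is -1/10.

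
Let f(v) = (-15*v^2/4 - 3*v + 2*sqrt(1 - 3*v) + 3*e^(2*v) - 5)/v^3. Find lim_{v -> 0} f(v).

5/8

Substitution gives 0/0 (the numerator vanishes to order 3).
Expand each term to order v^3: the coefficient of v^3 in 2·√(1 - 3v) is -27/8 and in 3·e^(2v) is 4.
Lower-order terms cancel with the polynomial part, so the numerator is (5/8)·v^3 + o(v^3), and the limit is (5/8)/(1) = 5/8.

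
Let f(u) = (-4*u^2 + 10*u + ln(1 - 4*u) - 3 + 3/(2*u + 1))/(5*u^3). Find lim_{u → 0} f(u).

-136/15

Substitution gives 0/0 (the numerator vanishes to order 3).
Expand each term to order u^3: the coefficient of u^3 in ln(1 - 4u) is -64/3 and in 3·1/(1 + 2u) is -24.
Lower-order terms cancel with the polynomial part, so the numerator is (-136/3)·u^3 + o(u^3), and the limit is (-136/3)/(5) = -136/15.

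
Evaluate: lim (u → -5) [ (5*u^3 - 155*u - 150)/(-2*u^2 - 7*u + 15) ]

Since u = -5 makes numerator and denominator zero, (u + 5) divides both.
Cancelling it gives (5*u^2 - 25*u - 30)/(3 - 2*u); now plug in u = -5 to get 220/13.

220/13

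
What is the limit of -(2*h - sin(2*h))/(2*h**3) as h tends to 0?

-2/3

Direct substitution gives 0/0.
Apply L'Hôpital: lim (2 - 2*cos(2*h))/(-6*h^2), still 0/0.
Apply L'Hôpital: lim (4*sin(2*h))/(-12*h), still 0/0.
After 3 applications of L'Hôpital's rule the quotient is (8*cos(2*h))/(-12); substituting h = 0 gives -2/3.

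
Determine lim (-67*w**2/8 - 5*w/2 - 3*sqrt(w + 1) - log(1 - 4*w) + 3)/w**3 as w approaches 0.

Substitution gives 0/0 (the numerator vanishes to order 3).
Expand each term to order w^3: the coefficient of w^3 in -3·√(1 + w) is -3/16 and in −ln(1 - 4w) is 64/3.
Lower-order terms cancel with the polynomial part, so the numerator is (1015/48)·w^3 + o(w^3), and the limit is (1015/48)/(1) = 1015/48.

1015/48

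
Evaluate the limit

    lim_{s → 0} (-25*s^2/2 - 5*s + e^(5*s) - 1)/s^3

Direct substitution gives 0/0.
Apply L'Hôpital: lim (-25*s + 5*e^(5*s) - 5)/(3*s^2), still 0/0.
Apply L'Hôpital: lim (25*e^(5*s) - 25)/(6*s), still 0/0.
After 3 applications of L'Hôpital's rule the quotient is (125*e^(5*s))/(6); substituting s = 0 gives 125/6.

125/6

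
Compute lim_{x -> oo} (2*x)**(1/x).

Base → ∞ and exponent → 0: an ∞^0 form.
Take logs: (1/x)·ln(2·x^1) = (ln 2 + 1·ln x)/x → 0.
So the limit is e^0 = 1.

1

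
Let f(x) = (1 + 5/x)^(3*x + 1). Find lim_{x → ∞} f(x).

e^(15)

The base → 1 and the exponent → ∞: a 1^∞ form.
Take logarithms: (3x + 1)·ln(1 + 5/x). Since ln(1+u) ~ u for small u, this behaves like (3x)·(5/x) → 15.
So the limit is e^(15).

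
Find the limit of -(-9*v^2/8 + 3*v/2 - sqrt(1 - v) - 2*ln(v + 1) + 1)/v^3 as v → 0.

Substitution gives 0/0 (the numerator vanishes to order 3).
Expand each term to order v^3: the coefficient of v^3 in -2·ln(1 + v) is -2/3 and in −√(1 - v) is 1/16.
Lower-order terms cancel with the polynomial part, so the numerator is (-29/48)·v^3 + o(v^3), and the limit is (-29/48)/(-1) = 29/48.

29/48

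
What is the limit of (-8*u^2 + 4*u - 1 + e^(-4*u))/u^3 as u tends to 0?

Direct substitution gives 0/0.
Apply L'Hôpital: lim (-16*u + 4 - 4*e^(-4*u))/(3*u^2), still 0/0.
Apply L'Hôpital: lim (-16 + 16*e^(-4*u))/(6*u), still 0/0.
After 3 applications of L'Hôpital's rule the quotient is (-64*e^(-4*u))/(6); substituting u = 0 gives -32/3.

-32/3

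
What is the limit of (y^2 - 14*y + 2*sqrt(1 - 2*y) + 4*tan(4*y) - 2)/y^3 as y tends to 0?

Substitution gives 0/0 (the numerator vanishes to order 3).
Expand each term to order y^3: the coefficient of y^3 in 2·√(1 - 2y) is -1 and in 4·tan(4y) is 256/3.
Lower-order terms cancel with the polynomial part, so the numerator is (253/3)·y^3 + o(y^3), and the limit is (253/3)/(1) = 253/3.

253/3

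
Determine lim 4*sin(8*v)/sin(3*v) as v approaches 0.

32/3

Substitution gives 0/0.
Divide numerator and denominator by v: sin(8v)/v → 8 and sin(3v)/v → 3, so the limit is 4·8/3 = 32/3.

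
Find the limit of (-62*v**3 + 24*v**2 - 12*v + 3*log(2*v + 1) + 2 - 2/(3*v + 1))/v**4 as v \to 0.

Substitution gives 0/0; apply L'Hôpital's rule 4 times.
After differentiating numerator and denominator 4 times the quotient is (-3888/(3*v + 1)^5 - 288/(2*v + 1)^4)/(24); at v = 0 this is -174.

-174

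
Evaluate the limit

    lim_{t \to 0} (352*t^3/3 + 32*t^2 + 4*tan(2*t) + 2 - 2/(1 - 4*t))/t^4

Substitution gives 0/0 (the numerator vanishes to order 4).
Expand each term to order t^4: the coefficient of t^4 in 4·tan(2t) is 0 and in -2·1/(1 - 4t) is -512.
Lower-order terms cancel with the polynomial part, so the numerator is (-512)·t^4 + o(t^4), and the limit is (-512)/(1) = -512.

-512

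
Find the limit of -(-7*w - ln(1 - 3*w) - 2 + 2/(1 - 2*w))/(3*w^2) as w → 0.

Substitution gives 0/0 (the numerator vanishes to order 2).
Expand each term to order w^2: the coefficient of w^2 in 2·1/(1 - 2w) is 8 and in −ln(1 - 3w) is 9/2.
Lower-order terms cancel with the polynomial part, so the numerator is (25/2)·w^2 + o(w^2), and the limit is (25/2)/(-3) = -25/6.

-25/6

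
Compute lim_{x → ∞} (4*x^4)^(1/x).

Base → ∞ and exponent → 0: an ∞^0 form.
Take logs: (1/x)·ln(4·x^4) = (ln 4 + 4·ln x)/x → 0.
So the limit is e^0 = 1.

1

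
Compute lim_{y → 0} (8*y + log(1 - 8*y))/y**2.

-32

Direct substitution gives 0/0.
Apply L'Hôpital: lim (8 - 8/(1 - 8*y))/(2*y), still 0/0.
After 2 applications of L'Hôpital's rule the quotient is (-64/(1 - 8*y)^2)/(2); substituting y = 0 gives -32.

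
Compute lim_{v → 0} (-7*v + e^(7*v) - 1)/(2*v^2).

49/4

Direct substitution gives 0/0.
Apply L'Hôpital: lim (7*e^(7*v) - 7)/(4*v), still 0/0.
After 2 applications of L'Hôpital's rule the quotient is (49*e^(7*v))/(4); substituting v = 0 gives 49/4.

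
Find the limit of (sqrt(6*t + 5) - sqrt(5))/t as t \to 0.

Substitution gives 0/0. Multiply numerator and denominator by the conjugate √(5 + 6t) + √5.
The numerator becomes (5 + 6t) − 5 = 6t, so the expression simplifies to 6/(√(5 + 6t) + √5).
Letting t → 0 gives 6/(2√5) = 3*√(5)/5.

3*√(5)/5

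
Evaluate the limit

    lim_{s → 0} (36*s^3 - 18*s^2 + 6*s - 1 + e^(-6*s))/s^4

Direct substitution gives 0/0.
Apply L'Hôpital: lim (108*s^2 - 36*s + 6 - 6*e^(-6*s))/(4*s^3), still 0/0.
Apply L'Hôpital: lim (216*s - 36 + 36*e^(-6*s))/(12*s^2), still 0/0.
Apply L'Hôpital: lim (216 - 216*e^(-6*s))/(24*s), still 0/0.
After 4 applications of L'Hôpital's rule the quotient is (1296*e^(-6*s))/(24); substituting s = 0 gives 54.

54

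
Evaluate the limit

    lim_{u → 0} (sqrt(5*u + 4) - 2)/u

A 0/0 form; rationalise with √(4 + 5u) + √4. This collapses the numerator to 5u, leaving 5/(√(4 + 5u) + √4) → 5/(2√4) = 5/4.

5/4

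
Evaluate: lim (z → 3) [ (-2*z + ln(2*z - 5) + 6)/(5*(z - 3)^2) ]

-2/5

Direct substitution gives 0/0.
Apply L'Hôpital: lim (-2 + 2/(2*z - 5))/(10*z - 30), still 0/0.
After 2 applications of L'Hôpital's rule the quotient is (-4/(2*z - 5)^2)/(10); substituting z = 3 gives -2/5.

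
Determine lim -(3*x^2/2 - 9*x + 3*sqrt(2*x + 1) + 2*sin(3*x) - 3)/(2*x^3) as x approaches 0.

Substitution gives 0/0; apply L'Hôpital's rule 3 times.
After differentiating numerator and denominator 3 times the quotient is (-54*cos(3*x) + 9/(2*x + 1)^(5/2))/(-12); at x = 0 this is 15/4.

15/4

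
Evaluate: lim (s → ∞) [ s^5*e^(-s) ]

Write as s^5/e^{1s}, an ∞/∞ form.
Exponential growth dominates any polynomial, so repeated L'Hôpital (or the standard result) gives 0.

0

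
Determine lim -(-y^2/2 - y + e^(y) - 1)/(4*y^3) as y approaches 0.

Direct substitution gives 0/0.
Apply L'Hôpital: lim (-y + e^(y) - 1)/(-12*y^2), still 0/0.
Apply L'Hôpital: lim (e^(y) - 1)/(-24*y), still 0/0.
After 3 applications of L'Hôpital's rule the quotient is (e^(y))/(-24); substituting y = 0 gives -1/24.

-1/24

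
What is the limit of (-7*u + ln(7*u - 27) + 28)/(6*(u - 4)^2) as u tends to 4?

Direct substitution gives 0/0.
Apply L'Hôpital: lim (-7 + 7/(7*u - 27))/(12*u - 48), still 0/0.
After 2 applications of L'Hôpital's rule the quotient is (-49/(7*u - 27)^2)/(12); substituting u = 4 gives -49/12.

-49/12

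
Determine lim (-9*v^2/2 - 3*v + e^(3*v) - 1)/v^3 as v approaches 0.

Direct substitution gives 0/0.
Apply L'Hôpital: lim (-9*v + 3*e^(3*v) - 3)/(3*v^2), still 0/0.
Apply L'Hôpital: lim (9*e^(3*v) - 9)/(6*v), still 0/0.
After 3 applications of L'Hôpital's rule the quotient is (27*e^(3*v))/(6); substituting v = 0 gives 9/2.

9/2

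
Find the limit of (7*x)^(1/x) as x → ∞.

1

Base → ∞ and exponent → 0: an ∞^0 form.
Take logs: (1/x)·ln(7·x^1) = (ln 7 + 1·ln x)/x → 0.
So the limit is e^0 = 1.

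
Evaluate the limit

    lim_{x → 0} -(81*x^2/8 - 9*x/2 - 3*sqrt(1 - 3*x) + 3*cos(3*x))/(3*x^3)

-27/16

Substitution gives 0/0 (the numerator vanishes to order 3).
Expand each term to order x^3: the coefficient of x^3 in 3·cos(3x) is 0 and in -3·√(1 - 3x) is 81/16.
Lower-order terms cancel with the polynomial part, so the numerator is (81/16)·x^3 + o(x^3), and the limit is (81/16)/(-3) = -27/16.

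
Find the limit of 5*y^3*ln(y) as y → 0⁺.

This is a 0·(−∞) form. Rewrite as 5·ln(y) / y^(−3) and apply L'Hôpital:
the derivative quotient is 5·(1/y) / (−3·y^(−4)) = (-5/3)·y^3 → 0.

0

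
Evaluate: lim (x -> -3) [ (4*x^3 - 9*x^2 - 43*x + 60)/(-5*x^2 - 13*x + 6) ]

Direct substitution gives 0/0, so factor. Both numerator and denominator have (x + 3) as a factor.
After cancelling, the expression reduces to (4*x^2 - 21*x + 20)/(2 - 5*x).
Substituting x = -3 gives 7.

7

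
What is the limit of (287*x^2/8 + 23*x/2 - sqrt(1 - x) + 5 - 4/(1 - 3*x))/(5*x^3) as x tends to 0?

-1727/80

Substitution gives 0/0; apply L'Hôpital's rule 3 times.
After differentiating numerator and denominator 3 times the quotient is (-648/(3*x - 1)^4 + 3/(8*(1 - x)^(5/2)))/(30); at x = 0 this is -1727/80.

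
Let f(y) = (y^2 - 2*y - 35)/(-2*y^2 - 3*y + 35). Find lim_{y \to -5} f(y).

Direct substitution gives 0/0, so factor. Both numerator and denominator have (y + 5) as a factor.
After cancelling, the expression reduces to (y - 7)/(7 - 2*y).
Substituting y = -5 gives -12/17.

-12/17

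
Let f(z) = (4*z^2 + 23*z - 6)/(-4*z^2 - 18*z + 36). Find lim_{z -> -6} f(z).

-5/6

Direct substitution gives 0/0, so factor. Both numerator and denominator have (z + 6) as a factor.
After cancelling, the expression reduces to (4*z - 1)/(6 - 4*z).
Substituting z = -6 gives -5/6.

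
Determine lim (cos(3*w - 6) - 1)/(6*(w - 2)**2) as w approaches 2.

Direct substitution gives 0/0.
Apply L'Hôpital: lim (-3*sin(3*w - 6))/(12*w - 24), still 0/0.
After 2 applications of L'Hôpital's rule the quotient is (-9*cos(3*w - 6))/(12); substituting w = 2 gives -3/4.

-3/4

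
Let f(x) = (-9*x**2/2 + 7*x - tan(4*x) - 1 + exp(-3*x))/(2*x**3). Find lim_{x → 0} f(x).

-155/12

Substitution gives 0/0 (the numerator vanishes to order 3).
Expand each term to order x^3: the coefficient of x^3 in −tan(4x) is -64/3 and in e^(-3x) is -9/2.
Lower-order terms cancel with the polynomial part, so the numerator is (-155/6)·x^3 + o(x^3), and the limit is (-155/6)/(2) = -155/12.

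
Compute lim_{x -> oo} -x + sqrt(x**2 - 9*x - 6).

-9/2

An ∞ − ∞ form. Rationalising with the conjugate, the difference becomes (-9x - 6) / (√(x^2 - 9*x - 6) + x).
For large x the denominator behaves like 2·x, so the quotient tends to -9/2 = -9/2.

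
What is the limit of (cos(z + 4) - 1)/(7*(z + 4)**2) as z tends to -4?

-1/14

Direct substitution gives 0/0.
Apply L'Hôpital: lim (-sin(z + 4))/(14*z + 56), still 0/0.
After 2 applications of L'Hôpital's rule the quotient is (-cos(z + 4))/(14); substituting z = -4 gives -1/14.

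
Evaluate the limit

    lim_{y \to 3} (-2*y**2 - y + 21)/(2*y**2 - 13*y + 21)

13

Since y = 3 makes numerator and denominator zero, (y - 3) divides both.
Cancelling it gives (-2*y - 7)/(2*y - 7); now plug in y = 3 to get 13.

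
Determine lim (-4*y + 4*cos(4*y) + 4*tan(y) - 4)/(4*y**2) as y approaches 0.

Substitution gives 0/0; apply L'Hôpital's rule 2 times.
After differentiating numerator and denominator 2 times the quotient is (-64*cos(4*y) + 8*tan(y)^3 + 8*tan(y))/(8); at y = 0 this is -8.

-8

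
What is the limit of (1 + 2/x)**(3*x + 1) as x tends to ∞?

Let L be the limit and take ln: ln L = lim (3x + 1)·ln(1 + 2/x) = lim (3x + 1)·(2/x + O(1/x²)) = 6.
Hence L = e^(6).

e^(6)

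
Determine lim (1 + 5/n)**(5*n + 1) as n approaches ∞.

e^(25)

Write it as [(1 + 5/n)^n]^(5) · (1 + 5/n)^(1). The bracketed term tends to e^(5) and the second factor to 1, so the limit is e^(25).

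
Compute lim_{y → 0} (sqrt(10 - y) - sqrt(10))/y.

-√(10)/20

A 0/0 form; rationalise with √(10 - y) + √10. This collapses the numerator to -y, leaving -1/(√(10 - y) + √10) → -1/(2√10) = -√(10)/20.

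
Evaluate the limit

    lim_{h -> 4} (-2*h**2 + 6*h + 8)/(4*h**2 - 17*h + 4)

At h = 4 both the top and bottom vanish — a removable singularity. Factoring out (h - 4) from each leaves (-2*h - 2)/(4*h - 1), which at h = 4 equals -2/3.

-2/3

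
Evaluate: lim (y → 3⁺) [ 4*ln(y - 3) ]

As y → 3⁺, y - 3 → 0⁺ and ln(y - 3) → −∞.
Multiplying by 4 gives -∞.

-∞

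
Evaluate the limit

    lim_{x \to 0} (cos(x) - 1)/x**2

-1/2

Direct substitution gives 0/0.
Apply L'Hôpital: lim (-sin(x))/(2*x), still 0/0.
After 2 applications of L'Hôpital's rule the quotient is (-cos(x))/(2); substituting x = 0 gives -1/2.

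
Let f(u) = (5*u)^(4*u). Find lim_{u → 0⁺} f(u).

Base → 0⁺ and exponent → 0⁺: a 0^0 form.
Take logs: 4u·ln(5u). This is 0·(−∞); rewriting as ln(5u)/(1/(4u)) and applying L'Hôpital gives 0.
Hence the limit is e^0 = 1.

1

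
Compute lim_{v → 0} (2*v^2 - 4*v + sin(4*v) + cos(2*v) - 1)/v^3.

-32/3

Substitution gives 0/0; apply L'Hôpital's rule 3 times.
After differentiating numerator and denominator 3 times the quotient is (8*sin(2*v) - 64*cos(4*v))/(6); at v = 0 this is -32/3.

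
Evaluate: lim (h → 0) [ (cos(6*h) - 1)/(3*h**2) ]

-6

Direct substitution gives 0/0.
Apply L'Hôpital: lim (-6*sin(6*h))/(6*h), still 0/0.
After 2 applications of L'Hôpital's rule the quotient is (-36*cos(6*h))/(6); substituting h = 0 gives -6.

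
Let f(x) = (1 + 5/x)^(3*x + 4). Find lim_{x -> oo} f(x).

e^(15)

The base → 1 and the exponent → ∞: a 1^∞ form.
Take logarithms: (3x + 4)·ln(1 + 5/x). Since ln(1+u) ~ u for small u, this behaves like (3x)·(5/x) → 15.
So the limit is e^(15).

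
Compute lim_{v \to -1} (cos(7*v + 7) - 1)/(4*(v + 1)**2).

-49/8

Direct substitution gives 0/0.
Apply L'Hôpital: lim (-7*sin(7*v + 7))/(8*v + 8), still 0/0.
After 2 applications of L'Hôpital's rule the quotient is (-49*cos(7*v + 7))/(8); substituting v = -1 gives -49/8.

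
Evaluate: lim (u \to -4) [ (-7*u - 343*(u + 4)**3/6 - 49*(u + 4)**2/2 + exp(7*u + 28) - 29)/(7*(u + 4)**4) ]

Direct substitution gives 0/0.
Apply L'Hôpital: lim (-49*u - 343*(u + 4)^2/2 + 7*e^(7*u + 28) - 203)/(28*(u + 4)^3), still 0/0.
Apply L'Hôpital: lim (-343*u + 49*e^(7*u + 28) - 1421)/(84*(u + 4)^2), still 0/0.
Apply L'Hôpital: lim (343*e^(7*u + 28) - 343)/(168*u + 672), still 0/0.
After 4 applications of L'Hôpital's rule the quotient is (2401*e^(7*u + 28))/(168); substituting u = -4 gives 343/24.

343/24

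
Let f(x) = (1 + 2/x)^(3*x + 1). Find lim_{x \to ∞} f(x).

e^(6)

Let L be the limit and take ln: ln L = lim (3x + 1)·ln(1 + 2/x) = lim (3x + 1)·(2/x + O(1/x²)) = 6.
Hence L = e^(6).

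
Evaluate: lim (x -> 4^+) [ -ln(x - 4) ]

∞

As x → 4⁺, x - 4 → 0⁺ and ln(x - 4) → −∞.
Multiplying by -1 gives ∞.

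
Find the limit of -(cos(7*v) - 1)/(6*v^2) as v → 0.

Direct substitution gives 0/0.
Apply L'Hôpital: lim (-7*sin(7*v))/(-12*v), still 0/0.
After 2 applications of L'Hôpital's rule the quotient is (-49*cos(7*v))/(-12); substituting v = 0 gives 49/12.

49/12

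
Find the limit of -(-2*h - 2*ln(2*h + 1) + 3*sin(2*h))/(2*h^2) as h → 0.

-2

Substitution gives 0/0 (the numerator vanishes to order 2).
Expand each term to order h^2: the coefficient of h^2 in -2·ln(1 + 2h) is 4 and in 3·sin(2h) is 0.
Lower-order terms cancel with the polynomial part, so the numerator is (4)·h^2 + o(h^2), and the limit is (4)/(-2) = -2.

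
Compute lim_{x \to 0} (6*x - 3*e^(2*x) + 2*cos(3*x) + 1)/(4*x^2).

Substitution gives 0/0; apply L'Hôpital's rule 2 times.
After differentiating numerator and denominator 2 times the quotient is (-12*e^(2*x) - 18*cos(3*x))/(8); at x = 0 this is -15/4.

-15/4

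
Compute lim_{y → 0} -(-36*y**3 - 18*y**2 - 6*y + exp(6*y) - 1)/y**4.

-54

Direct substitution gives 0/0.
Apply L'Hôpital: lim (-108*y^2 - 36*y + 6*e^(6*y) - 6)/(-4*y^3), still 0/0.
Apply L'Hôpital: lim (-216*y + 36*e^(6*y) - 36)/(-12*y^2), still 0/0.
Apply L'Hôpital: lim (216*e^(6*y) - 216)/(-24*y), still 0/0.
After 4 applications of L'Hôpital's rule the quotient is (1296*e^(6*y))/(-24); substituting y = 0 gives -54.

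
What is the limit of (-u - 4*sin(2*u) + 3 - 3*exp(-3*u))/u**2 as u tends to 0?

-27/2

Substitution gives 0/0 (the numerator vanishes to order 2).
Expand each term to order u^2: the coefficient of u^2 in -3·e^(-3u) is -27/2 and in -4·sin(2u) is 0.
Lower-order terms cancel with the polynomial part, so the numerator is (-27/2)·u^2 + o(u^2), and the limit is (-27/2)/(1) = -27/2.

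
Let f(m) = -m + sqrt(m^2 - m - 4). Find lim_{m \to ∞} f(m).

This has the form ∞ − ∞. Multiply and divide by the conjugate √(m^2 - m - 4) + m.
That gives (-m - 4) / (√(m^2 - m - 4) + m).
Divide numerator and denominator by m: the limit is -1/(2·1) = -1/2.

-1/2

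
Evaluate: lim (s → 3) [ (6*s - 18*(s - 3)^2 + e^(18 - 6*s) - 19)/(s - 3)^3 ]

Direct substitution gives 0/0.
Apply L'Hôpital: lim (-36*s - 6*e^(18 - 6*s) + 114)/(3*(s - 3)^2), still 0/0.
Apply L'Hôpital: lim (36*e^(18 - 6*s) - 36)/(6*s - 18), still 0/0.
After 3 applications of L'Hôpital's rule the quotient is (-216*e^(18 - 6*s))/(6); substituting s = 3 gives -36.

-36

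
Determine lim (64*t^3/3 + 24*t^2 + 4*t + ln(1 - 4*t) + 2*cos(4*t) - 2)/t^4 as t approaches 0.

Substitution gives 0/0 (the numerator vanishes to order 4).
Expand each term to order t^4: the coefficient of t^4 in ln(1 - 4t) is -64 and in 2·cos(4t) is 64/3.
Lower-order terms cancel with the polynomial part, so the numerator is (-128/3)·t^4 + o(t^4), and the limit is (-128/3)/(1) = -128/3.

-128/3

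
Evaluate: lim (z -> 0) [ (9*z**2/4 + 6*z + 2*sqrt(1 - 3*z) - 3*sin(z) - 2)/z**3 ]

-23/8

Substitution gives 0/0 (the numerator vanishes to order 3).
Expand each term to order z^3: the coefficient of z^3 in -3·sin(z) is 1/2 and in 2·√(1 - 3z) is -27/8.
Lower-order terms cancel with the polynomial part, so the numerator is (-23/8)·z^3 + o(z^3), and the limit is (-23/8)/(1) = -23/8.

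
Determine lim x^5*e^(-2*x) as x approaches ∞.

Write as x^5/e^{2x}, an ∞/∞ form.
Exponential growth dominates any polynomial, so repeated L'Hôpital (or the standard result) gives 0.

0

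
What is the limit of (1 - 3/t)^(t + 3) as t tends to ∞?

Let L be the limit and take ln: ln L = lim (t + 3)·ln(1 - 3/t) = lim (t + 3)·(-3/t + O(1/t²)) = -3.
Hence L = e^(-3).

e^(-3)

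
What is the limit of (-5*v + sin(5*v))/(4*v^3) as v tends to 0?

Direct substitution gives 0/0.
Apply L'Hôpital: lim (5*cos(5*v) - 5)/(12*v^2), still 0/0.
Apply L'Hôpital: lim (-25*sin(5*v))/(24*v), still 0/0.
After 3 applications of L'Hôpital's rule the quotient is (-125*cos(5*v))/(24); substituting v = 0 gives -125/24.

-125/24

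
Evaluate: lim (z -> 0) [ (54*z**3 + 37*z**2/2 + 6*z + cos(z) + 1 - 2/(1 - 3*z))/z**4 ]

-3887/24

Substitution gives 0/0; apply L'Hôpital's rule 4 times.
After differentiating numerator and denominator 4 times the quotient is (cos(z) + 3888/(3*z - 1)^5)/(24); at z = 0 this is -3887/24.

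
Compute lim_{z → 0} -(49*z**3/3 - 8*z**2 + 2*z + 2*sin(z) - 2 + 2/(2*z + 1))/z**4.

Substitution gives 0/0; apply L'Hôpital's rule 4 times.
After differentiating numerator and denominator 4 times the quotient is (2*sin(z) + 768/(2*z + 1)^5)/(-24); at z = 0 this is -32.

-32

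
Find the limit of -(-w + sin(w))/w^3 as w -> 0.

Direct substitution gives 0/0.
Apply L'Hôpital: lim (cos(w) - 1)/(-3*w^2), still 0/0.
Apply L'Hôpital: lim (-sin(w))/(-6*w), still 0/0.
After 3 applications of L'Hôpital's rule the quotient is (-cos(w))/(-6); substituting w = 0 gives 1/6.

1/6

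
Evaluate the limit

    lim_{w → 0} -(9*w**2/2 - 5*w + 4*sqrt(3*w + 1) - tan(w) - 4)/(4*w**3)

-77/48

Substitution gives 0/0 (the numerator vanishes to order 3).
Expand each term to order w^3: the coefficient of w^3 in 4·√(1 + 3w) is 27/4 and in −tan(w) is -1/3.
Lower-order terms cancel with the polynomial part, so the numerator is (77/12)·w^3 + o(w^3), and the limit is (77/12)/(-4) = -77/48.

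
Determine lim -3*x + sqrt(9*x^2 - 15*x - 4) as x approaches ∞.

-5/2

This has the form ∞ − ∞. Multiply and divide by the conjugate √(9*x^2 - 15*x - 4) + 3x.
That gives (-15x - 4) / (√(9*x^2 - 15*x - 4) + 3x).
Divide numerator and denominator by x: the limit is -15/(2·3) = -5/2.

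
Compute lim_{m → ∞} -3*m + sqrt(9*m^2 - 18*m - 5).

-3

An ∞ − ∞ form. Rationalising with the conjugate, the difference becomes (-18m - 5) / (√(9*m^2 - 18*m - 5) + 3m).
For large m the denominator behaves like 2·3m, so the quotient tends to -18/6 = -3.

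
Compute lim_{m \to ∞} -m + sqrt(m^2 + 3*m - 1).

3/2

This has the form ∞ − ∞. Multiply and divide by the conjugate √(m^2 + 3*m - 1) + m.
That gives (3m - 1) / (√(m^2 + 3*m - 1) + m).
Divide numerator and denominator by m: the limit is 3/(2·1) = 3/2.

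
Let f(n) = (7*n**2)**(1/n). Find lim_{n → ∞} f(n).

1

Base → ∞ and exponent → 0: an ∞^0 form.
Take logs: (1/n)·ln(7·n^2) = (ln 7 + 2·ln n)/n → 0.
So the limit is e^0 = 1.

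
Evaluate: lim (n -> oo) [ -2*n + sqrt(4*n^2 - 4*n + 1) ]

-1

This has the form ∞ − ∞. Multiply and divide by the conjugate √(4*n^2 - 4*n + 1) + 2n.
That gives (-4n + 1) / (√(4*n^2 - 4*n + 1) + 2n).
Divide numerator and denominator by n: the limit is -4/(2·2) = -1.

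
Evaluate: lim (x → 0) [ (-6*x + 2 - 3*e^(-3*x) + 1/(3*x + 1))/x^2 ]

Substitution gives 0/0; apply L'Hôpital's rule 2 times.
After differentiating numerator and denominator 2 times the quotient is (-27*e^(-3*x) + 18/(3*x + 1)^3)/(2); at x = 0 this is -9/2.

-9/2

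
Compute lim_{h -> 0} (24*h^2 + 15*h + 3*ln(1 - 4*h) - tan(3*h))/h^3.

-73

Substitution gives 0/0 (the numerator vanishes to order 3).
Expand each term to order h^3: the coefficient of h^3 in −tan(3h) is -9 and in 3·ln(1 - 4h) is -64.
Lower-order terms cancel with the polynomial part, so the numerator is (-73)·h^3 + o(h^3), and the limit is (-73)/(1) = -73.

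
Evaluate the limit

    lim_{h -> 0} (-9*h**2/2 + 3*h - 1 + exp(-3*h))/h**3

Direct substitution gives 0/0.
Apply L'Hôpital: lim (-9*h + 3 - 3*e^(-3*h))/(3*h^2), still 0/0.
Apply L'Hôpital: lim (-9 + 9*e^(-3*h))/(6*h), still 0/0.
After 3 applications of L'Hôpital's rule the quotient is (-27*e^(-3*h))/(6); substituting h = 0 gives -9/2.

-9/2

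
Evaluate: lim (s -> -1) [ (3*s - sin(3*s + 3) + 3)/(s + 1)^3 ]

Direct substitution gives 0/0.
Apply L'Hôpital: lim (3 - 3*cos(3*s + 3))/(3*(s + 1)^2), still 0/0.
Apply L'Hôpital: lim (9*sin(3*s + 3))/(6*s + 6), still 0/0.
After 3 applications of L'Hôpital's rule the quotient is (27*cos(3*s + 3))/(6); substituting s = -1 gives 9/2.

9/2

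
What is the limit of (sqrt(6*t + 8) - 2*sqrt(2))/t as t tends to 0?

A 0/0 form; rationalise with √(8 + 6t) + √8. This collapses the numerator to 6t, leaving 6/(√(8 + 6t) + √8) → 6/(2√8) = 3*√(2)/4.

3*√(2)/4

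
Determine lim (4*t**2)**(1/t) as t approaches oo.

1

Base → ∞ and exponent → 0: an ∞^0 form.
Take logs: (1/t)·ln(4·t^2) = (ln 4 + 2·ln t)/t → 0.
So the limit is e^0 = 1.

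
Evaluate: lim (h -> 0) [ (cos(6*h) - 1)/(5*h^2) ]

Direct substitution gives 0/0.
Apply L'Hôpital: lim (-6*sin(6*h))/(10*h), still 0/0.
After 2 applications of L'Hôpital's rule the quotient is (-36*cos(6*h))/(10); substituting h = 0 gives -18/5.

-18/5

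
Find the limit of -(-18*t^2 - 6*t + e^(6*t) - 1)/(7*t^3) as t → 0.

-36/7

Direct substitution gives 0/0.
Apply L'Hôpital: lim (-36*t + 6*e^(6*t) - 6)/(-21*t^2), still 0/0.
Apply L'Hôpital: lim (36*e^(6*t) - 36)/(-42*t), still 0/0.
After 3 applications of L'Hôpital's rule the quotient is (216*e^(6*t))/(-42); substituting t = 0 gives -36/7.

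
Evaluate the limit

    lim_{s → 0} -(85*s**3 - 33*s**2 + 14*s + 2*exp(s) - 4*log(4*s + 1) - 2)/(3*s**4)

Substitution gives 0/0; apply L'Hôpital's rule 4 times.
After differentiating numerator and denominator 4 times the quotient is (2*e^(s) + 6144/(4*s + 1)^4)/(-72); at s = 0 this is -3073/36.

-3073/36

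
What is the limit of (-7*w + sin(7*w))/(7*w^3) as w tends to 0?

Direct substitution gives 0/0.
Apply L'Hôpital: lim (7*cos(7*w) - 7)/(21*w^2), still 0/0.
Apply L'Hôpital: lim (-49*sin(7*w))/(42*w), still 0/0.
After 3 applications of L'Hôpital's rule the quotient is (-343*cos(7*w))/(42); substituting w = 0 gives -49/6.

-49/6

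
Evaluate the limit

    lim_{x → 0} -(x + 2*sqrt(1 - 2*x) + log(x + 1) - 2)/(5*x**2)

3/10

Substitution gives 0/0; apply L'Hôpital's rule 2 times.
After differentiating numerator and denominator 2 times the quotient is (-1/(x + 1)^2 - 2/(1 - 2*x)^(3/2))/(-10); at x = 0 this is 3/10.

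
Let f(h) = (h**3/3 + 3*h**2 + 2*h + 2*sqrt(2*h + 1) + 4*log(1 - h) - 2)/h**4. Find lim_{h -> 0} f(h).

-9/4

Substitution gives 0/0 (the numerator vanishes to order 4).
Expand each term to order h^4: the coefficient of h^4 in 2·√(1 + 2h) is -5/4 and in 4·ln(1 - h) is -1.
Lower-order terms cancel with the polynomial part, so the numerator is (-9/4)·h^4 + o(h^4), and the limit is (-9/4)/(1) = -9/4.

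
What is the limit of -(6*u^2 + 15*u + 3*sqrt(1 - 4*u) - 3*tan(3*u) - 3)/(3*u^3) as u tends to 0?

13

Substitution gives 0/0; apply L'Hôpital's rule 3 times.
After differentiating numerator and denominator 3 times the quotient is (18*(36*(1 - 4*u)^(5/2)*(cos(6*u) - 2)/(cos(6*u) + 1)^2 - 4)/(1 - 4*u)^(5/2))/(-18); at u = 0 this is 13.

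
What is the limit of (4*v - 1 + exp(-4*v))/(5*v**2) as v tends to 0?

8/5

Direct substitution gives 0/0.
Apply L'Hôpital: lim (4 - 4*e^(-4*v))/(10*v), still 0/0.
After 2 applications of L'Hôpital's rule the quotient is (16*e^(-4*v))/(10); substituting v = 0 gives 8/5.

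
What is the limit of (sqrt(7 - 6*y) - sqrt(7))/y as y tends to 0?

A 0/0 form; rationalise with √(7 - 6y) + √7. This collapses the numerator to -6y, leaving -6/(√(7 - 6y) + √7) → -6/(2√7) = -3*√(7)/7.

-3*√(7)/7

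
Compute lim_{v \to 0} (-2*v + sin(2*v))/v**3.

-4/3

Direct substitution gives 0/0.
Apply L'Hôpital: lim (2*cos(2*v) - 2)/(3*v^2), still 0/0.
Apply L'Hôpital: lim (-4*sin(2*v))/(6*v), still 0/0.
After 3 applications of L'Hôpital's rule the quotient is (-8*cos(2*v))/(6); substituting v = 0 gives -4/3.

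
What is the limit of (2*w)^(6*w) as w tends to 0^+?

Base → 0⁺ and exponent → 0⁺: a 0^0 form.
Take logs: 6w·ln(2w). This is 0·(−∞); rewriting as ln(2w)/(1/(6w)) and applying L'Hôpital gives 0.
Hence the limit is e^0 = 1.

1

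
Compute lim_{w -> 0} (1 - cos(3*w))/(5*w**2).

Substitution gives 0/0.
Use (1 − cos u)/u² → 1/2 with u = 3w: the limit is 3²/(2·5) = 9/10.

9/10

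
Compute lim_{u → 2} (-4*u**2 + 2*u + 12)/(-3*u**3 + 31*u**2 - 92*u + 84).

At u = 2 both the top and bottom vanish — a removable singularity. Factoring out (u - 2) from each leaves (-4*u - 6)/(-3*u^2 + 25*u - 42), which at u = 2 equals 7/2.

7/2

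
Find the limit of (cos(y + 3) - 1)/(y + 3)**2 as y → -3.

Direct substitution gives 0/0.
Apply L'Hôpital: lim (-sin(y + 3))/(2*y + 6), still 0/0.
After 2 applications of L'Hôpital's rule the quotient is (-cos(y + 3))/(2); substituting y = -3 gives -1/2.

-1/2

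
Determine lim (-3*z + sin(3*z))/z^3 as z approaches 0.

-9/2

Direct substitution gives 0/0.
Apply L'Hôpital: lim (3*cos(3*z) - 3)/(3*z^2), still 0/0.
Apply L'Hôpital: lim (-9*sin(3*z))/(6*z), still 0/0.
After 3 applications of L'Hôpital's rule the quotient is (-27*cos(3*z))/(6); substituting z = 0 gives -9/2.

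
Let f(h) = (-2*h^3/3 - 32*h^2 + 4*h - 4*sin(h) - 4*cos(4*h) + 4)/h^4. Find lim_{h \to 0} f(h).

-128/3

Substitution gives 0/0 (the numerator vanishes to order 4).
Expand each term to order h^4: the coefficient of h^4 in -4·sin(h) is 0 and in -4·cos(4h) is -128/3.
Lower-order terms cancel with the polynomial part, so the numerator is (-128/3)·h^4 + o(h^4), and the limit is (-128/3)/(1) = -128/3.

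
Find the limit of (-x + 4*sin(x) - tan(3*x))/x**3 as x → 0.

-29/3

Substitution gives 0/0; apply L'Hôpital's rule 3 times.
After differentiating numerator and denominator 3 times the quotient is (-4*cos(x) - 162*tan(3*x)^4 - 216*tan(3*x)^2 - 54)/(6); at x = 0 this is -29/3.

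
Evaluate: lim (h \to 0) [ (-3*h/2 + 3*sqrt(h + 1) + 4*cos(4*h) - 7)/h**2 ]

Substitution gives 0/0; apply L'Hôpital's rule 2 times.
After differentiating numerator and denominator 2 times the quotient is (-64*cos(4*h) - 3/(4*(h + 1)^(3/2)))/(2); at h = 0 this is -259/8.

-259/8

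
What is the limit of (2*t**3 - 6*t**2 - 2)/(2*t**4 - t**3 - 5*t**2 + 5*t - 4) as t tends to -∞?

The denominator has degree 4 and the numerator degree 3. Dividing numerator and denominator by t^4 sends every term to 0 except the leading denominator term, so the limit is 0.

0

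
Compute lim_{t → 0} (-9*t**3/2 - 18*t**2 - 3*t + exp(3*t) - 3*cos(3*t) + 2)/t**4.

-27/4

Substitution gives 0/0 (the numerator vanishes to order 4).
Expand each term to order t^4: the coefficient of t^4 in -3·cos(3t) is -81/8 and in e^(3t) is 27/8.
Lower-order terms cancel with the polynomial part, so the numerator is (-27/4)·t^4 + o(t^4), and the limit is (-27/4)/(1) = -27/4.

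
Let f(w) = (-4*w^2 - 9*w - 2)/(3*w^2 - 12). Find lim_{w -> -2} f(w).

-7/12

Direct substitution gives 0/0, so factor. Both numerator and denominator have (w + 2) as a factor.
After cancelling, the expression reduces to (-4*w - 1)/(3*w - 6).
Substituting w = -2 gives -7/12.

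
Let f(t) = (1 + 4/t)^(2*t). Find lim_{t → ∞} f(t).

e^(8)

Write it as [(1 + 4/t)^t]^(2) · (1 + 4/t)^(0). The bracketed term tends to e^(4) and the second factor to 1, so the limit is e^(8).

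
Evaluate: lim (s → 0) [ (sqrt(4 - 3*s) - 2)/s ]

-3/4

A 0/0 form; rationalise with √(4 - 3s) + √4. This collapses the numerator to -3s, leaving -3/(√(4 - 3s) + √4) → -3/(2√4) = -3/4.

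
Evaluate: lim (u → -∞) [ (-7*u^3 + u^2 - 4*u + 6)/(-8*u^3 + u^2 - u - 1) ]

Numerator and denominator both have degree 3.
Dividing every term by u^3, all lower-order terms vanish and the limit is the ratio of leading coefficients, -7/(-8) = 7/8.

7/8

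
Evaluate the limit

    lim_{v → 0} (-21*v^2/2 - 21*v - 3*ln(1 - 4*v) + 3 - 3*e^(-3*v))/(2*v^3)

155/4

Substitution gives 0/0 (the numerator vanishes to order 3).
Expand each term to order v^3: the coefficient of v^3 in -3·ln(1 - 4v) is 64 and in -3·e^(-3v) is 27/2.
Lower-order terms cancel with the polynomial part, so the numerator is (155/2)·v^3 + o(v^3), and the limit is (155/2)/(2) = 155/4.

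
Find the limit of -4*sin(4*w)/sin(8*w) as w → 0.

-2

Substitution gives 0/0.
Divide numerator and denominator by w: sin(4w)/w → 4 and sin(8w)/w → 8, so the limit is -4·4/8 = -2.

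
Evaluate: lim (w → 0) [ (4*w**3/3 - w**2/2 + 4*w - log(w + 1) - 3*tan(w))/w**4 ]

Substitution gives 0/0 (the numerator vanishes to order 4).
Expand each term to order w^4: the coefficient of w^4 in -3·tan(w) is 0 and in −ln(1 + w) is 1/4.
Lower-order terms cancel with the polynomial part, so the numerator is (1/4)·w^4 + o(w^4), and the limit is (1/4)/(1) = 1/4.

1/4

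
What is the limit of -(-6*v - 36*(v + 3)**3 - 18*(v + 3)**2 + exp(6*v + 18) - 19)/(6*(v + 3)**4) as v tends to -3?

-9

Direct substitution gives 0/0.
Apply L'Hôpital: lim (-36*v - 108*(v + 3)^2 + 6*e^(6*v + 18) - 114)/(-24*(v + 3)^3), still 0/0.
Apply L'Hôpital: lim (-216*v + 36*e^(6*v + 18) - 684)/(-72*(v + 3)^2), still 0/0.
Apply L'Hôpital: lim (216*e^(6*v + 18) - 216)/(-144*v - 432), still 0/0.
After 4 applications of L'Hôpital's rule the quotient is (1296*e^(6*v + 18))/(-144); substituting v = -3 gives -9.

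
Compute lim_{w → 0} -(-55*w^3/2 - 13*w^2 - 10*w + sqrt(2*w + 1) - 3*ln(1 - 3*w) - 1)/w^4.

-481/8

Substitution gives 0/0 (the numerator vanishes to order 4).
Expand each term to order w^4: the coefficient of w^4 in √(1 + 2w) is -5/8 and in -3·ln(1 - 3w) is 243/4.
Lower-order terms cancel with the polynomial part, so the numerator is (481/8)·w^4 + o(w^4), and the limit is (481/8)/(-1) = -481/8.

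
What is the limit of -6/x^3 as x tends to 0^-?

As x → 0⁻, (x) → 0⁻, so (x)^3 → 0⁻ and -6/(x)^3 → ∞.

∞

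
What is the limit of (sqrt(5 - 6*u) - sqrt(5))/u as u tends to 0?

Substitution gives 0/0. Multiply numerator and denominator by the conjugate √(5 - 6u) + √5.
The numerator becomes (5 - 6u) − 5 = -6u, so the expression simplifies to -6/(√(5 - 6u) + √5).
Letting u → 0 gives -6/(2√5) = -3*√(5)/5.

-3*√(5)/5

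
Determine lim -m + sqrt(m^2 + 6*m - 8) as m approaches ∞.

3

This has the form ∞ − ∞. Multiply and divide by the conjugate √(m^2 + 6*m - 8) + m.
That gives (6m - 8) / (√(m^2 + 6*m - 8) + m).
Divide numerator and denominator by m: the limit is 6/(2·1) = 3.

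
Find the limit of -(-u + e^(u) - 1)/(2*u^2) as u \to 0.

-1/4

Direct substitution gives 0/0.
Apply L'Hôpital: lim (e^(u) - 1)/(-4*u), still 0/0.
After 2 applications of L'Hôpital's rule the quotient is (e^(u))/(-4); substituting u = 0 gives -1/4.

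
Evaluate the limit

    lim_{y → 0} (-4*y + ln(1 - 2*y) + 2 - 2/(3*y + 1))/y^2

-20

Substitution gives 0/0; apply L'Hôpital's rule 2 times.
After differentiating numerator and denominator 2 times the quotient is (-36/(3*y + 1)^3 - 4/(2*y - 1)^2)/(2); at y = 0 this is -20.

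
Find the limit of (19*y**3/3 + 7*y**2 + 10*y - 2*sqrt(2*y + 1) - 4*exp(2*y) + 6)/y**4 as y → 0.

-17/12

Substitution gives 0/0; apply L'Hôpital's rule 4 times.
After differentiating numerator and denominator 4 times the quotient is (-64*e^(2*y) + 30/(2*y + 1)^(7/2))/(24); at y = 0 this is -17/12.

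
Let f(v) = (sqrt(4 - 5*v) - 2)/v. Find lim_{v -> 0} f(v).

-5/4

Substitution gives 0/0. Multiply numerator and denominator by the conjugate √(4 - 5v) + √4.
The numerator becomes (4 - 5v) − 4 = -5v, so the expression simplifies to -5/(√(4 - 5v) + √4).
Letting v → 0 gives -5/(2√4) = -5/4.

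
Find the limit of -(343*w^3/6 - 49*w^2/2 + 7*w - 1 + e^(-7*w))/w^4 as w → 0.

Direct substitution gives 0/0.
Apply L'Hôpital: lim (343*w^2/2 - 49*w + 7 - 7*e^(-7*w))/(-4*w^3), still 0/0.
Apply L'Hôpital: lim (343*w - 49 + 49*e^(-7*w))/(-12*w^2), still 0/0.
Apply L'Hôpital: lim (343 - 343*e^(-7*w))/(-24*w), still 0/0.
After 4 applications of L'Hôpital's rule the quotient is (2401*e^(-7*w))/(-24); substituting w = 0 gives -2401/24.

-2401/24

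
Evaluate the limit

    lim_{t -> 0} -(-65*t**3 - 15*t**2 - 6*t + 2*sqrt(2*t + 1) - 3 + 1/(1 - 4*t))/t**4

-1019/4

Substitution gives 0/0; apply L'Hôpital's rule 4 times.
After differentiating numerator and denominator 4 times the quotient is (-6144/(4*t - 1)^5 - 30/(2*t + 1)^(7/2))/(-24); at t = 0 this is -1019/4.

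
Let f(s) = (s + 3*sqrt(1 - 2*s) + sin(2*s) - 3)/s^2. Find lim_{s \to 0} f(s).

Substitution gives 0/0 (the numerator vanishes to order 2).
Expand each term to order s^2: the coefficient of s^2 in sin(2s) is 0 and in 3·√(1 - 2s) is -3/2.
Lower-order terms cancel with the polynomial part, so the numerator is (-3/2)·s^2 + o(s^2), and the limit is (-3/2)/(1) = -3/2.

-3/2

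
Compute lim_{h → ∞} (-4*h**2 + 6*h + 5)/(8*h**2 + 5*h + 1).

Numerator and denominator both have degree 2.
Dividing every term by h^2, all lower-order terms vanish and the limit is the ratio of leading coefficients, -4/(8) = -1/2.

-1/2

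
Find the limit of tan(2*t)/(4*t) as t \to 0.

1/2

Substitution gives 0/0.
Since tan(u)/u → 1 as u → 0, tan(2t)/(2t) → 1 and the limit is 2/4 = 1/2.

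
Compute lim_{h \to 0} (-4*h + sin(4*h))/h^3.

Direct substitution gives 0/0.
Apply L'Hôpital: lim (4*cos(4*h) - 4)/(3*h^2), still 0/0.
Apply L'Hôpital: lim (-16*sin(4*h))/(6*h), still 0/0.
After 3 applications of L'Hôpital's rule the quotient is (-64*cos(4*h))/(6); substituting h = 0 gives -32/3.

-32/3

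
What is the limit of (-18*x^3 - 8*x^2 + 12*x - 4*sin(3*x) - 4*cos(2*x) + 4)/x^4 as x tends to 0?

-8/3

Substitution gives 0/0 (the numerator vanishes to order 4).
Expand each term to order x^4: the coefficient of x^4 in -4·sin(3x) is 0 and in -4·cos(2x) is -8/3.
Lower-order terms cancel with the polynomial part, so the numerator is (-8/3)·x^4 + o(x^4), and the limit is (-8/3)/(1) = -8/3.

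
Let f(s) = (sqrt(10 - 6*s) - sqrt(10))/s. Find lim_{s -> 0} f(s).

-3*√(10)/10

A 0/0 form; rationalise with √(10 - 6s) + √10. This collapses the numerator to -6s, leaving -6/(√(10 - 6s) + √10) → -6/(2√10) = -3*√(10)/10.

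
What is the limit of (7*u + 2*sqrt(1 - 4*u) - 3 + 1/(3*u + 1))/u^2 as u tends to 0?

Substitution gives 0/0; apply L'Hôpital's rule 2 times.
After differentiating numerator and denominator 2 times the quotient is (18/(3*u + 1)^3 - 8/(1 - 4*u)^(3/2))/(2); at u = 0 this is 5.

5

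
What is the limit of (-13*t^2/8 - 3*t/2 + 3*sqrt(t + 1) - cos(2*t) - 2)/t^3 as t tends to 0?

Substitution gives 0/0 (the numerator vanishes to order 3).
Expand each term to order t^3: the coefficient of t^3 in −cos(2t) is 0 and in 3·√(1 + t) is 3/16.
Lower-order terms cancel with the polynomial part, so the numerator is (3/16)·t^3 + o(t^3), and the limit is (3/16)/(1) = 3/16.

3/16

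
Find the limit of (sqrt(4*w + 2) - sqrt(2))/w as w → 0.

Substitution gives 0/0. Multiply numerator and denominator by the conjugate √(2 + 4w) + √2.
The numerator becomes (2 + 4w) − 2 = 4w, so the expression simplifies to 4/(√(2 + 4w) + √2).
Letting w → 0 gives 4/(2√2) = √(2).

√(2)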